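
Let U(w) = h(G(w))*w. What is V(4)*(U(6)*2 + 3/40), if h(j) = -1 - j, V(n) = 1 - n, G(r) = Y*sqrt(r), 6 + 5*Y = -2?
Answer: 1431/40 - 288*sqrt(6)/5 ≈ -105.32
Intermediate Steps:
Y = -8/5 (Y = -6/5 + (1/5)*(-2) = -6/5 - 2/5 = -8/5 ≈ -1.6000)
G(r) = -8*sqrt(r)/5
U(w) = w*(-1 + 8*sqrt(w)/5) (U(w) = (-1 - (-8)*sqrt(w)/5)*w = (-1 + 8*sqrt(w)/5)*w = w*(-1 + 8*sqrt(w)/5))
V(4)*(U(6)*2 + 3/40) = (1 - 1*4)*((-1*6 + 8*6**(3/2)/5)*2 + 3/40) = (1 - 4)*((-6 + 8*(6*sqrt(6))/5)*2 + 3*(1/40)) = -3*((-6 + 48*sqrt(6)/5)*2 + 3/40) = -3*((-12 + 96*sqrt(6)/5) + 3/40) = -3*(-477/40 + 96*sqrt(6)/5) = 1431/40 - 288*sqrt(6)/5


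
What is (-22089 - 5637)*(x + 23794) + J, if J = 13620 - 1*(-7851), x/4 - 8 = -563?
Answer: -598139253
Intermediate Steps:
x = -2220 (x = 32 + 4*(-563) = 32 - 2252 = -2220)
J = 21471 (J = 13620 + 7851 = 21471)
(-22089 - 5637)*(x + 23794) + J = (-22089 - 5637)*(-2220 + 23794) + 21471 = -27726*21574 + 21471 = -598160724 + 21471 = -598139253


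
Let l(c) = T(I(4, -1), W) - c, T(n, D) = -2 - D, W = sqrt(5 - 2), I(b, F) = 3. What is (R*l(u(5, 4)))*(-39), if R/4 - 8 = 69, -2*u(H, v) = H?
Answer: -6006 + 12012*sqrt(3) ≈ 14799.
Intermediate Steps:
u(H, v) = -H/2
W = sqrt(3) ≈ 1.7320
l(c) = -2 - c - sqrt(3) (l(c) = (-2 - sqrt(3)) - c = -2 - c - sqrt(3))
R = 308 (R = 32 + 4*69 = 32 + 276 = 308)
(R*l(u(5, 4)))*(-39) = (308*(-2 - (-1)*5/2 - sqrt(3)))*(-39) = (308*(-2 - 1*(-5/2) - sqrt(3)))*(-39) = (308*(-2 + 5/2 - sqrt(3)))*(-39) = (308*(1/2 - sqrt(3)))*(-39) = (154 - 308*sqrt(3))*(-39) = -6006 + 12012*sqrt(3)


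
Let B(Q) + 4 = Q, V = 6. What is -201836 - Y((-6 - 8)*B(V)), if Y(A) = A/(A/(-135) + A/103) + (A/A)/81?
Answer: -524285249/2592 ≈ -2.0227e+5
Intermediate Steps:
B(Q) = -4 + Q
Y(A) = 1126337/2592 (Y(A) = A/(A*(-1/135) + A*(1/103)) + 1*(1/81) = A/(-A/135 + A/103) + 1/81 = A/((32*A/13905)) + 1/81 = A*(13905/(32*A)) + 1/81 = 13905/32 + 1/81 = 1126337/2592)
-201836 - Y((-6 - 8)*B(V)) = -201836 - 1*1126337/2592 = -201836 - 1126337/2592 = -524285249/2592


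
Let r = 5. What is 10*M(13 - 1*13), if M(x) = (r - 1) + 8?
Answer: 120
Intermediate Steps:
M(x) = 12 (M(x) = (5 - 1) + 8 = 4 + 8 = 12)
10*M(13 - 1*13) = 10*12 = 120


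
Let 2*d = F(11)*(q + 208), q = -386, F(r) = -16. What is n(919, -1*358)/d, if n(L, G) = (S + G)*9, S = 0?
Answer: -1611/712 ≈ -2.2626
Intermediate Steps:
n(L, G) = 9*G (n(L, G) = (0 + G)*9 = G*9 = 9*G)
d = 1424 (d = (-16*(-386 + 208))/2 = (-16*(-178))/2 = (1/2)*2848 = 1424)
n(919, -1*358)/d = (9*(-1*358))/1424 = (9*(-358))*(1/1424) = -3222*1/1424 = -1611/712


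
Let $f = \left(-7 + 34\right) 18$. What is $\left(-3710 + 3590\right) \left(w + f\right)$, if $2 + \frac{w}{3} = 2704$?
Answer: $-1031040$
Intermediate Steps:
$w = 8106$ ($w = -6 + 3 \cdot 2704 = -6 + 8112 = 8106$)
$f = 486$ ($f = 27 \cdot 18 = 486$)
$\left(-3710 + 3590\right) \left(w + f\right) = \left(-3710 + 3590\right) \left(8106 + 486\right) = \left(-120\right) 8592 = -1031040$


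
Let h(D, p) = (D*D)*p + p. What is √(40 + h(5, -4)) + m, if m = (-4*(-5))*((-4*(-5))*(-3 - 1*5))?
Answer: -3200 + 8*I ≈ -3200.0 + 8.0*I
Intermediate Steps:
h(D, p) = p + p*D² (h(D, p) = D²*p + p = p*D² + p = p + p*D²)
m = -3200 (m = 20*(20*(-3 - 5)) = 20*(20*(-8)) = 20*(-160) = -3200)
√(40 + h(5, -4)) + m = √(40 - 4*(1 + 5²)) - 3200 = √(40 - 4*(1 + 25)) - 3200 = √(40 - 4*26) - 3200 = √(40 - 104) - 3200 = √(-64) - 3200 = 8*I - 3200 = -3200 + 8*I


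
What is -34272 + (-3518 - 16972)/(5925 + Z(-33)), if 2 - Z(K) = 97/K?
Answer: -3353647653/97844 ≈ -34275.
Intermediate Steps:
Z(K) = 2 - 97/K
-34272 + (-3518 - 16972)/(5925 + Z(-33)) = -34272 + (-3518 - 16972)/(5925 + (2 - 97/(-33))) = -34272 - 20490/(5925 + (2 - 97*(-1/33))) = -34272 - 20490/(5925 + (2 + 97/33)) = -34272 - 20490/(5925 + 163/33) = -34272 - 20490/195688/33 = -34272 - 20490*33/195688 = -34272 - 338085/97844 = -3353647653/97844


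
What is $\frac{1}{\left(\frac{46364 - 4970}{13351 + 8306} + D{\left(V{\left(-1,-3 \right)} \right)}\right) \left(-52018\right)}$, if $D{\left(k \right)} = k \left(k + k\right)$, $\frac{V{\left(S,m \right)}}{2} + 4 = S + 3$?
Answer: $- \frac{7219}{12734318508} \approx -5.6689 \cdot 10^{-7}$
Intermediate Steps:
$V{\left(S,m \right)} = -2 + 2 S$ ($V{\left(S,m \right)} = -8 + 2 \left(S + 3\right) = -8 + 2 \left(3 + S\right) = -8 + \left(6 + 2 S\right) = -2 + 2 S$)
$D{\left(k \right)} = 2 k^{2}$ ($D{\left(k \right)} = k 2 k = 2 k^{2}$)
$\frac{1}{\left(\frac{46364 - 4970}{13351 + 8306} + D{\left(V{\left(-1,-3 \right)} \right)}\right) \left(-52018\right)} = \frac{1}{\left(\frac{46364 - 4970}{13351 + 8306} + 2 \left(-2 + 2 \left(-1\right)\right)^{2}\right) \left(-52018\right)} = \frac{1}{\frac{41394}{21657} + 2 \left(-2 - 2\right)^{2}} \left(- \frac{1}{52018}\right) = \frac{1}{41394 \cdot \frac{1}{21657} + 2 \left(-4\right)^{2}} \left(- \frac{1}{52018}\right) = \frac{1}{\frac{13798}{7219} + 2 \cdot 16} \left(- \frac{1}{52018}\right) = \frac{1}{\frac{13798}{7219} + 32} \left(- \frac{1}{52018}\right) = \frac{1}{\frac{244806}{7219}} \left(- \frac{1}{52018}\right) = \frac{7219}{244806} \left(- \frac{1}{52018}\right) = - \frac{7219}{12734318508}$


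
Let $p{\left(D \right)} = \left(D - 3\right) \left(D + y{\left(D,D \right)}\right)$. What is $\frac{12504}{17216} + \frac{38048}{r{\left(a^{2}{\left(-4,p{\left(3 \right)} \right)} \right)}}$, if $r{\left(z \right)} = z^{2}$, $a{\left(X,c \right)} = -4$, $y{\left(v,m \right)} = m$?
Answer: $\frac{80351}{538} \approx 149.35$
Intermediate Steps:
$p{\left(D \right)} = 2 D \left(-3 + D\right)$ ($p{\left(D \right)} = \left(D - 3\right) \left(D + D\right) = \left(-3 + D\right) 2 D = 2 D \left(-3 + D\right)$)
$\frac{12504}{17216} + \frac{38048}{r{\left(a^{2}{\left(-4,p{\left(3 \right)} \right)} \right)}} = \frac{12504}{17216} + \frac{38048}{\left(\left(-4\right)^{2}\right)^{2}} = 12504 \cdot \frac{1}{17216} + \frac{38048}{16^{2}} = \frac{1563}{2152} + \frac{38048}{256} = \frac{1563}{2152} + 38048 \cdot \frac{1}{256} = \frac{1563}{2152} + \frac{1189}{8} = \frac{80351}{538}$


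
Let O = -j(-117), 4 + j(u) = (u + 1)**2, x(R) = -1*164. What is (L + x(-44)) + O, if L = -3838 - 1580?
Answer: -19034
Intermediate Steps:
x(R) = -164
j(u) = -4 + (1 + u)**2 (j(u) = -4 + (u + 1)**2 = -4 + (1 + u)**2)
L = -5418
O = -13452 (O = -(-4 + (1 - 117)**2) = -(-4 + (-116)**2) = -(-4 + 13456) = -1*13452 = -13452)
(L + x(-44)) + O = (-5418 - 164) - 13452 = -5582 - 13452 = -19034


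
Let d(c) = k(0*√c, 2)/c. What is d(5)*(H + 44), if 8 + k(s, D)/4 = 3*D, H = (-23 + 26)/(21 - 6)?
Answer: -1768/25 ≈ -70.720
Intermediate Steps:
H = ⅕ (H = 3/15 = 3*(1/15) = ⅕ ≈ 0.20000)
k(s, D) = -32 + 12*D (k(s, D) = -32 + 4*(3*D) = -32 + 12*D)
d(c) = -8/c (d(c) = (-32 + 12*2)/c = (-32 + 24)/c = -8/c)
d(5)*(H + 44) = (-8/5)*(⅕ + 44) = -8*⅕*(221/5) = -8/5*221/5 = -1768/25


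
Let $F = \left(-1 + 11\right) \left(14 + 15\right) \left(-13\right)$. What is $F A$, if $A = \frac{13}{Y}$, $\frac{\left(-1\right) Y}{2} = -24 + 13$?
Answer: $- \frac{24505}{11} \approx -2227.7$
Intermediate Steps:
$Y = 22$ ($Y = - 2 \left(-24 + 13\right) = \left(-2\right) \left(-11\right) = 22$)
$F = -3770$ ($F = 10 \cdot 29 \left(-13\right) = 290 \left(-13\right) = -3770$)
$A = \frac{13}{22} \approx 0.59091$
$F A = \left(-3770\right) \frac{13}{22} = - \frac{24505}{11}$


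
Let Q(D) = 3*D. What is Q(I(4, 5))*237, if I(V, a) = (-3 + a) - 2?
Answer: 0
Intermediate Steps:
I(V, a) = -5 + a
Q(I(4, 5))*237 = (3*(-5 + 5))*237 = (3*0)*237 = 0*237 = 0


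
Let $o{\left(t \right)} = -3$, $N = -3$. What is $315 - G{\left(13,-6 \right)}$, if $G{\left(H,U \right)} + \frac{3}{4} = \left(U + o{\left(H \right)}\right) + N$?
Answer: $\frac{1311}{4} \approx 327.75$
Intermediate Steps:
$G{\left(H,U \right)} = - \frac{27}{4} + U$ ($G{\left(H,U \right)} = - \frac{3}{4} + \left(\left(U - 3\right) - 3\right) = - \frac{3}{4} + \left(\left(-3 + U\right) - 3\right) = - \frac{3}{4} + \left(-6 + U\right) = - \frac{27}{4} + U$)
$315 - G{\left(13,-6 \right)} = 315 - \left(- \frac{27}{4} - 6\right) = 315 - - \frac{51}{4} = 315 + \frac{51}{4} = \frac{1311}{4}$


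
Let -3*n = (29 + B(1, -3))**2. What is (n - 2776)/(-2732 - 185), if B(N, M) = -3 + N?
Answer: 3019/2917 ≈ 1.0350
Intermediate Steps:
n = -243 (n = -(29 + (-3 + 1))**2/3 = -(29 - 2)**2/3 = -1/3*27**2 = -1/3*729 = -243)
(n - 2776)/(-2732 - 185) = (-243 - 2776)/(-2732 - 185) = -3019/(-2917) = -3019*(-1/2917) = 3019/2917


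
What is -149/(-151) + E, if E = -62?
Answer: -9213/151 ≈ -61.013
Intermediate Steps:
-149/(-151) + E = -149/(-151) - 62 = -149*(-1/151) - 62 = 149/151 - 62 = -9213/151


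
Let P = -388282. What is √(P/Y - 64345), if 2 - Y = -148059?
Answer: I*√1410632422168947/148061 ≈ 253.67*I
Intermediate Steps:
Y = 148061 (Y = 2 - 1*(-148059) = 2 + 148059 = 148061)
√(P/Y - 64345) = √(-388282/148061 - 64345) = √(-9527373327/148061) = I*√1410632422168947/148061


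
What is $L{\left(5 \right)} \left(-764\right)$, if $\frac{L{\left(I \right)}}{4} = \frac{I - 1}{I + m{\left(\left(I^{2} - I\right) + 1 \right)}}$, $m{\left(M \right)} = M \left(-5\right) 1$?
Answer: $\frac{3056}{25} \approx 122.24$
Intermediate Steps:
$m{\left(M \right)} = - 5 M$ ($m{\left(M \right)} = - 5 M 1 = - 5 M$)
$L{\left(I \right)} = \frac{4 \left(-1 + I\right)}{-5 - 5 I^{2} + 6 I}$ ($L{\left(I \right)} = 4 \frac{I - 1}{I - 5 \left(\left(I^{2} - I\right) + 1\right)} = 4 \frac{-1 + I}{I - 5 \left(1 + I^{2} - I\right)} = 4 \frac{-1 + I}{I - \left(5 - 5 I + 5 I^{2}\right)} = 4 \frac{-1 + I}{-5 - 5 I^{2} + 6 I} = \frac{4 \left(-1 + I\right)}{-5 - 5 I^{2} + 6 I}$)
$L{\left(5 \right)} \left(-764\right) = \frac{4 \left(-1 + 5\right)}{-5 - 5 \cdot 5^{2} + 6 \cdot 5} \left(-764\right) = 4 \frac{1}{-5 - 125 + 30} \cdot 4 \left(-764\right) = 4 \frac{1}{-100} \cdot 4 \left(-764\right) = 4 \left(- \frac{1}{100}\right) 4 \left(-764\right) = \left(- \frac{4}{25}\right) \left(-764\right) = \frac{3056}{25}$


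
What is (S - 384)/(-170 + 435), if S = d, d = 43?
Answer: -341/265 ≈ -1.2868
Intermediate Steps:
S = 43
(S - 384)/(-170 + 435) = (43 - 384)/(-170 + 435) = -341/265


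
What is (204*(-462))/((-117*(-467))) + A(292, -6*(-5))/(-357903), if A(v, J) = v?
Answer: -288440996/167140701 ≈ -1.7257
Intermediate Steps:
(204*(-462))/((-117*(-467))) + A(292, -6*(-5))/(-357903) = (204*(-462))/((-117*(-467))) + 292/(-357903) = -94248/54639 + 292*(-1/357903) = -94248*1/54639 - 292/357903 = -10472/6071 - 292/357903 = -288440996/167140701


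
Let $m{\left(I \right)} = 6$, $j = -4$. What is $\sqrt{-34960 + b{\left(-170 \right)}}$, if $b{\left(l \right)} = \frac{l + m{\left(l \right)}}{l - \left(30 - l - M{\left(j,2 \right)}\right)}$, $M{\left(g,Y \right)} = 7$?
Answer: $\frac{2 i \sqrt{9517737}}{33} \approx 186.97 i$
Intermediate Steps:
$b{\left(l \right)} = \frac{6 + l}{-23 + 2 l}$ ($b{\left(l \right)} = \frac{l + 6}{l + \left(\left(l + 7\right) - 30\right)} = \frac{6 + l}{l + \left(\left(7 + l\right) - 30\right)} = \frac{6 + l}{l + \left(-23 + l\right)} = \frac{6 + l}{-23 + 2 l}$)
$\sqrt{-34960 + b{\left(-170 \right)}} = \sqrt{-34960 + \frac{6 - 170}{-23 + 2 \left(-170\right)}} = \sqrt{-34960 + \frac{1}{-23 - 340} \left(-164\right)} = \sqrt{-34960 + \frac{1}{-363} \left(-164\right)} = \sqrt{-34960 - - \frac{164}{363}} = \sqrt{-34960 + \frac{164}{363}} = \sqrt{- \frac{12690316}{363}} = \frac{2 i \sqrt{9517737}}{33}$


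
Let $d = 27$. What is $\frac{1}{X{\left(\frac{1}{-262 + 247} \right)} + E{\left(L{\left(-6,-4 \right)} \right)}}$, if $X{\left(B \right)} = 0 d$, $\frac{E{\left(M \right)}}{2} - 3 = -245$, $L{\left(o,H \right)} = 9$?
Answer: $- \frac{1}{484} \approx -0.0020661$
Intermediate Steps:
$E{\left(M \right)} = -484$ ($E{\left(M \right)} = 6 + 2 \left(-245\right) = 6 - 490 = -484$)
$X{\left(B \right)} = 0$ ($X{\left(B \right)} = 0 \cdot 27 = 0$)
$\frac{1}{X{\left(\frac{1}{-262 + 247} \right)} + E{\left(L{\left(-6,-4 \right)} \right)}} = \frac{1}{0 - 484} = \frac{1}{-484} = - \frac{1}{484}$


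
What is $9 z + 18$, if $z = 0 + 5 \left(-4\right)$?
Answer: $-162$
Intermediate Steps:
$z = -20$ ($z = 0 - 20 = -20$)
$9 z + 18 = 9 \left(-20\right) + 18 = -180 + 18 = -162$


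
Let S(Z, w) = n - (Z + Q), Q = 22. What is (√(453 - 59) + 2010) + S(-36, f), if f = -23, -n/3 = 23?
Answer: 1955 + √394 ≈ 1974.8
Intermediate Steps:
n = -69 (n = -3*23 = -69)
S(Z, w) = -91 - Z (S(Z, w) = -69 - (Z + 22) = -69 - (22 + Z) = -69 + (-22 - Z) = -91 - Z)
(√(453 - 59) + 2010) + S(-36, f) = (√(453 - 59) + 2010) + (-91 - 1*(-36)) = (√394 + 2010) + (-91 + 36) = (2010 + √394) - 55 = 1955 + √394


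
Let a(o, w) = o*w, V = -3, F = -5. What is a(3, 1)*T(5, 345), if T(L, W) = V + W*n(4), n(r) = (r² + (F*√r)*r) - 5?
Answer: -30024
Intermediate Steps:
n(r) = -5 + r² - 5*r^(3/2) (n(r) = (r² + (-5*√r)*r) - 5 = (r² - 5*r^(3/2)) - 5 = -5 + r² - 5*r^(3/2))
T(L, W) = -3 - 29*W (T(L, W) = -3 + W*(-5 + 4² - 5*4^(3/2)) = -3 + W*(-5 + 16 - 5*8) = -3 + W*(-5 + 16 - 40) = -3 + W*(-29) = -3 - 29*W)
a(3, 1)*T(5, 345) = (3*1)*(-3 - 29*345) = 3*(-3 - 10005) = 3*(-10008) = -30024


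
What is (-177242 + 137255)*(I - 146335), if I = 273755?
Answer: -5095143540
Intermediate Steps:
(-177242 + 137255)*(I - 146335) = (-177242 + 137255)*(273755 - 146335) = -39987*127420 = -5095143540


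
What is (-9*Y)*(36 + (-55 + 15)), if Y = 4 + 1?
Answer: 180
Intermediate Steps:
Y = 5
(-9*Y)*(36 + (-55 + 15)) = (-9*5)*(36 + (-55 + 15)) = -45*(36 - 40) = -45*(-4) = 180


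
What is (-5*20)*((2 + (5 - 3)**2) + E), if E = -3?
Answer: -300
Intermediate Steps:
(-5*20)*((2 + (5 - 3)**2) + E) = (-5*20)*((2 + (5 - 3)**2) - 3) = -100*((2 + 2**2) - 3) = -100*((2 + 4) - 3) = -100*(6 - 3) = -100*3 = -300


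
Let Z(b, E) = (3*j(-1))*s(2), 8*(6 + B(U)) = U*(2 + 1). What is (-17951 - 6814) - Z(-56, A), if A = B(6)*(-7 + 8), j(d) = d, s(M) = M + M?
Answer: -24753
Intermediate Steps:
s(M) = 2*M
B(U) = -6 + 3*U/8 (B(U) = -6 + (U*(2 + 1))/8 = -6 + (U*3)/8 = -6 + (3*U)/8 = -6 + 3*U/8)
A = -15/4 (A = (-6 + (3/8)*6)*(-7 + 8) = (-6 + 9/4)*1 = -15/4*1 = -15/4 ≈ -3.7500)
Z(b, E) = -12 (Z(b, E) = (3*(-1))*(2*2) = -3*4 = -12)
(-17951 - 6814) - Z(-56, A) = (-17951 - 6814) - 1*(-12) = -24765 + 12 = -24753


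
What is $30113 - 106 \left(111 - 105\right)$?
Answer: $29477$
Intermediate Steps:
$30113 - 106 \left(111 - 105\right) = 30113 - 636 = 29477$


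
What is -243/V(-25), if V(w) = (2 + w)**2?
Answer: -243/529 ≈ -0.45936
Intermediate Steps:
-243/V(-25) = -243/(2 - 25)**2 = -243/((-23)**2) = -243/529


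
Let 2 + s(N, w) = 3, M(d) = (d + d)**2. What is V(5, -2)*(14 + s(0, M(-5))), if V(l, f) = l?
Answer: 75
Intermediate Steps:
M(d) = 4*d**2 (M(d) = (2*d)**2 = 4*d**2)
s(N, w) = 1 (s(N, w) = -2 + 3 = 1)
V(5, -2)*(14 + s(0, M(-5))) = 5*(14 + 1) = 5*15 = 75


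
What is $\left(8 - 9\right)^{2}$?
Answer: $1$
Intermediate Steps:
$\left(8 - 9\right)^{2} = \left(-1\right)^{2} = 1$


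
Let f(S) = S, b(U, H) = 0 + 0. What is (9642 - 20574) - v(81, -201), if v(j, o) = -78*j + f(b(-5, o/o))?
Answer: -4614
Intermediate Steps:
b(U, H) = 0
v(j, o) = -78*j (v(j, o) = -78*j + 0 = -78*j)
(9642 - 20574) - v(81, -201) = (9642 - 20574) - (-78)*81 = -10932 - 1*(-6318) = -10932 + 6318 = -4614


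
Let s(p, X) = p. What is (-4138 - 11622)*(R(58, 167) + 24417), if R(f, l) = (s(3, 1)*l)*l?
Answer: -1703403840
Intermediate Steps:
R(f, l) = 3*l**2 (R(f, l) = (3*l)*l = 3*l**2)
(-4138 - 11622)*(R(58, 167) + 24417) = (-4138 - 11622)*(3*167**2 + 24417) = -15760*(3*27889 + 24417) = -15760*(83667 + 24417) = -15760*108084 = -1703403840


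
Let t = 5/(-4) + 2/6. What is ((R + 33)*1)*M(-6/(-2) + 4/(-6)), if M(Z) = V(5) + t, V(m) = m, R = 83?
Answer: 1421/3 ≈ 473.67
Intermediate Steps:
t = -11/12 (t = 5*(-¼) + 2*(⅙) = -5/4 + ⅓ = -11/12 ≈ -0.91667)
M(Z) = 49/12 (M(Z) = 5 - 11/12 = 49/12)
((R + 33)*1)*M(-6/(-2) + 4/(-6)) = ((83 + 33)*1)*(49/12) = (116*1)*(49/12) = 116*(49/12) = 1421/3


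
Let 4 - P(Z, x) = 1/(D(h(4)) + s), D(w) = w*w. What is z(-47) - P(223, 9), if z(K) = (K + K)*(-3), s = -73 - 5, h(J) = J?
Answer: 17235/62 ≈ 277.98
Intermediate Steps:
D(w) = w**2
s = -78
z(K) = -6*K (z(K) = (2*K)*(-3) = -6*K)
P(Z, x) = 249/62 (P(Z, x) = 4 - 1/(4**2 - 78) = 4 - 1/(16 - 78) = 4 - 1/(-62) = 4 - 1*(-1/62) = 4 + 1/62 = 249/62)
z(-47) - P(223, 9) = -6*(-47) - 1*249/62 = 282 - 249/62 = 17235/62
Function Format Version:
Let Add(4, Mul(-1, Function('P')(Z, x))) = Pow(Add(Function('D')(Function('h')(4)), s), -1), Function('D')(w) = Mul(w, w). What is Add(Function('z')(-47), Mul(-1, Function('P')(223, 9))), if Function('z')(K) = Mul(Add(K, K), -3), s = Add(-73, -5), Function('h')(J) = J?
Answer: Rational(17235, 62) ≈ 277.98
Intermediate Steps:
Function('D')(w) = Pow(w, 2)
s = -78
Function('z')(K) = Mul(-6, K) (Function('z')(K) = Mul(Mul(2, K), -3) = Mul(-6, K))
Function('P')(Z, x) = Rational(249, 62) (Function('P')(Z, x) = Add(4, Mul(-1, Pow(Add(Pow(4, 2), -78), -1))) = Add(4, Mul(-1, Pow(Add(16, -78), -1))) = Add(4, Mul(-1, Pow(-62, -1))) = Add(4, Mul(-1, Rational(-1, 62))) = Add(4, Rational(1, 62)) = Rational(249, 62))
Add(Function('z')(-47), Mul(-1, Function('P')(223, 9))) = Add(Mul(-6, -47), Mul(-1, Rational(249, 62))) = Add(282, Rational(-249, 62)) = Rational(17235, 62)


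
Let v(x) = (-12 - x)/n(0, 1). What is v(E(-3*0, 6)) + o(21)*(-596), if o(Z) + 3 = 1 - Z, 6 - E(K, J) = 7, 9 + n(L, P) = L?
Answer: 123383/9 ≈ 13709.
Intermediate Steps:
n(L, P) = -9 + L
E(K, J) = -1 (E(K, J) = 6 - 1*7 = 6 - 7 = -1)
o(Z) = -2 - Z (o(Z) = -3 + (1 - Z) = -2 - Z)
v(x) = 4/3 + x/9 (v(x) = (-12 - x)/(-9 + 0) = (-12 - x)/(-9) = (-12 - x)*(-⅑) = 4/3 + x/9)
v(E(-3*0, 6)) + o(21)*(-596) = (4/3 + (⅑)*(-1)) + (-2 - 1*21)*(-596) = (4/3 - ⅑) + (-2 - 21)*(-596) = 11/9 - 23*(-596) = 11/9 + 13708 = 123383/9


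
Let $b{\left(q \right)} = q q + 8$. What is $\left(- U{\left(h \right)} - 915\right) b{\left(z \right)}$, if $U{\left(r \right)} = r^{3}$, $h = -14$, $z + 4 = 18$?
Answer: $373116$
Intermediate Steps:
$z = 14$ ($z = -4 + 18 = 14$)
$b{\left(q \right)} = 8 + q^{2}$ ($b{\left(q \right)} = q^{2} + 8 = 8 + q^{2}$)
$\left(- U{\left(h \right)} - 915\right) b{\left(z \right)} = \left(- \left(-14\right)^{3} - 915\right) \left(8 + 14^{2}\right) = \left(\left(-1\right) \left(-2744\right) - 915\right) \left(8 + 196\right) = \left(2744 - 915\right) 204 = 1829 \cdot 204 = 373116$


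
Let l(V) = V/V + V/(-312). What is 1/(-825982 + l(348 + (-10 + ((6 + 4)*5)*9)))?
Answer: -78/64426715 ≈ -1.2107e-6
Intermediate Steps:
l(V) = 1 - V/312 (l(V) = 1 + V*(-1/312) = 1 - V/312)
1/(-825982 + l(348 + (-10 + ((6 + 4)*5)*9))) = 1/(-825982 + (1 - (348 + (-10 + ((6 + 4)*5)*9))/312)) = 1/(-825982 + (1 - (348 + (-10 + (10*5)*9))/312)) = 1/(-825982 + (1 - (348 + (-10 + 50*9))/312)) = 1/(-825982 + (1 - (348 + (-10 + 450))/312)) = 1/(-825982 + (1 - (348 + 440)/312)) = 1/(-825982 + (1 - 1/312*788)) = 1/(-825982 + (1 - 197/78)) = 1/(-825982 - 119/78) = 1/(-64426715/78) = -78/64426715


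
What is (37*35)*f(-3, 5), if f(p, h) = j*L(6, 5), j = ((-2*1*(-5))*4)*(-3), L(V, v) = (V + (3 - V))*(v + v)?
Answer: -4662000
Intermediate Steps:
L(V, v) = 6*v (L(V, v) = 3*(2*v) = 6*v)
j = -120 (j = (-2*(-5)*4)*(-3) = (10*4)*(-3) = 40*(-3) = -120)
f(p, h) = -3600 (f(p, h) = -720*5 = -120*30 = -3600)
(37*35)*f(-3, 5) = (37*35)*(-3600) = 1295*(-3600) = -4662000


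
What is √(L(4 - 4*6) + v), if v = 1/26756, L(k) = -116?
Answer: 3*I*√2306735095/13378 ≈ 10.77*I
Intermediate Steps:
v = 1/26756 ≈ 3.7375e-5
√(L(4 - 4*6) + v) = √(-116 + 1/26756) = √(-3103695/26756) = 3*I*√2306735095/13378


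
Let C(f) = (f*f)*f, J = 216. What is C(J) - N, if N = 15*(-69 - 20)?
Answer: 10079031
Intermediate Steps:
C(f) = f³ (C(f) = f²*f = f³)
N = -1335 (N = 15*(-89) = -1335)
C(J) - N = 216³ - 1*(-1335) = 10077696 + 1335 = 10079031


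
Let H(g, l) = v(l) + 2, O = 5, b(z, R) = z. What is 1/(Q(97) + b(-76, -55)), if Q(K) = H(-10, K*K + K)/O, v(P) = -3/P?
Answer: -47530/3593271 ≈ -0.013228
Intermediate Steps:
H(g, l) = 2 - 3/l (H(g, l) = -3/l + 2 = 2 - 3/l)
Q(K) = ⅖ - 3/(5*(K + K²)) (Q(K) = (2 - 3/(K*K + K))/5 = (2 - 3/(K² + K))*(⅕) = (2 - 3/(K + K²))*(⅕) = ⅖ - 3/(5*(K + K²)))
1/(Q(97) + b(-76, -55)) = 1/((⅕)*(-3 + 2*97*(1 + 97))/(97*(1 + 97)) - 76) = 1/((⅕)*(1/97)*(-3 + 2*97*98)/98 - 76) = 1/((⅕)*(1/97)*(1/98)*(-3 + 19012) - 76) = 1/((⅕)*(1/97)*(1/98)*19009 - 76) = 1/(19009/47530 - 76) = 1/(-3593271/47530) = -47530/3593271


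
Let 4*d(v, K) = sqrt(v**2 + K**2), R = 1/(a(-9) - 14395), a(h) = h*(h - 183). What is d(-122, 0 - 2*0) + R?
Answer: 772685/25334 ≈ 30.500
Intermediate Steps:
a(h) = h*(-183 + h)
R = -1/12667 (R = 1/(-9*(-183 - 9) - 14395) = 1/(-9*(-192) - 14395) = 1/(1728 - 14395) = 1/(-12667) = -1/12667 ≈ -7.8945e-5)
d(v, K) = sqrt(K**2 + v**2)/4 (d(v, K) = sqrt(v**2 + K**2)/4 = sqrt(K**2 + v**2)/4)
d(-122, 0 - 2*0) + R = sqrt((0 - 2*0)**2 + (-122)**2)/4 - 1/12667 = sqrt((0 + 0)**2 + 14884)/4 - 1/12667 = sqrt(0**2 + 14884)/4 - 1/12667 = sqrt(0 + 14884)/4 - 1/12667 = sqrt(14884)/4 - 1/12667 = (1/4)*122 - 1/12667 = 61/2 - 1/12667 = 772685/25334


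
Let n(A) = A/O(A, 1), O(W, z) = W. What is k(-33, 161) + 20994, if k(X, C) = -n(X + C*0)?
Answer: 20993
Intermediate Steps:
n(A) = 1 (n(A) = A/A = 1)
k(X, C) = -1 (k(X, C) = -1*1 = -1)
k(-33, 161) + 20994 = -1 + 20994 = 20993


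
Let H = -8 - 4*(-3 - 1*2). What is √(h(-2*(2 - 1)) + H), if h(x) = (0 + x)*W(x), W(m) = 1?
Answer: √10 ≈ 3.1623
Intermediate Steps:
h(x) = x (h(x) = (0 + x)*1 = x*1 = x)
H = 12 (H = -8 - 4*(-3 - 2) = -8 - 4*(-5) = -8 + 20 = 12)
√(h(-2*(2 - 1)) + H) = √(-2*(2 - 1) + 12) = √(-2*1 + 12) = √(-2 + 12) = √10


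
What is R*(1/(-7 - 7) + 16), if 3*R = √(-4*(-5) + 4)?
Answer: 223*√6/21 ≈ 26.011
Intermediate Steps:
R = 2*√6/3 (R = √(-4*(-5) + 4)/3 = √(20 + 4)/3 = √24/3 = (2*√6)/3 = 2*√6/3 ≈ 1.6330)
R*(1/(-7 - 7) + 16) = (2*√6/3)*(1/(-7 - 7) + 16) = (2*√6/3)*(1/(-14) + 16) = (2*√6/3)*(-1/14 + 16) = (2*√6/3)*(223/14) = 223*√6/21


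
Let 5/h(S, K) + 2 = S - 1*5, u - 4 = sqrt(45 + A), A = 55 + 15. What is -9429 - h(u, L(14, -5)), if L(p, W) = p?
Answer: -999489/106 - 5*sqrt(115)/106 ≈ -9429.6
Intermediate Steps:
A = 70
u = 4 + sqrt(115) (u = 4 + sqrt(45 + 70) = 4 + sqrt(115) ≈ 14.724)
h(S, K) = 5/(-7 + S) (h(S, K) = 5/(-2 + (S - 1*5)) = 5/(-2 + (S - 5)) = 5/(-2 + (-5 + S)) = 5/(-7 + S))
-9429 - h(u, L(14, -5)) = -9429 - 5/(-7 + (4 + sqrt(115))) = -9429 - 5/(-3 + sqrt(115))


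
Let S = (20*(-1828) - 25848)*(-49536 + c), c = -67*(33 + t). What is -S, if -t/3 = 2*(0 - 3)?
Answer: -3304690824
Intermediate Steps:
t = 18 (t = -6*(0 - 3) = -6*(-3) = -3*(-6) = 18)
c = -3417 (c = -67*(33 + 18) = -67*51 = -3417)
S = 3304690824 (S = (20*(-1828) - 25848)*(-49536 - 3417) = (-36560 - 25848)*(-52953) = -62408*(-52953) = 3304690824)
-S = -1*3304690824 = -3304690824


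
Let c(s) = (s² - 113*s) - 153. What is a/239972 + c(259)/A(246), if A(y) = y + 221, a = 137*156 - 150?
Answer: 4523748083/56033462 ≈ 80.733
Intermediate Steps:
a = 21222 (a = 21372 - 150 = 21222)
c(s) = -153 + s² - 113*s
A(y) = 221 + y
a/239972 + c(259)/A(246) = 21222/239972 + (-153 + 259² - 113*259)/(221 + 246) = 21222*(1/239972) + (-153 + 67081 - 29267)/467 = 10611/119986 + 37661*(1/467) = 10611/119986 + 37661/467 = 4523748083/56033462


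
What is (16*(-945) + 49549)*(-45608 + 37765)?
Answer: -270026647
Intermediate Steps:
(16*(-945) + 49549)*(-45608 + 37765) = (-15120 + 49549)*(-7843) = 34429*(-7843) = -270026647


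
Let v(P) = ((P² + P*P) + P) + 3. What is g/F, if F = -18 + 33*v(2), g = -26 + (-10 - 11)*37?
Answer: -803/411 ≈ -1.9538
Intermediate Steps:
g = -803 (g = -26 - 21*37 = -26 - 777 = -803)
v(P) = 3 + P + 2*P² (v(P) = ((P² + P²) + P) + 3 = (2*P² + P) + 3 = (P + 2*P²) + 3 = 3 + P + 2*P²)
F = 411 (F = -18 + 33*(3 + 2 + 2*2²) = -18 + 33*(3 + 2 + 2*4) = -18 + 33*(3 + 2 + 8) = -18 + 33*13 = -18 + 429 = 411)
g/F = -803/411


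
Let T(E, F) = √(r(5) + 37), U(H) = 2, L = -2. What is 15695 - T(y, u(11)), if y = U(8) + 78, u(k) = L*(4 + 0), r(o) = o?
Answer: 15695 - √42 ≈ 15689.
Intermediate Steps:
u(k) = -8 (u(k) = -2*(4 + 0) = -2*4 = -8)
y = 80 (y = 2 + 78 = 80)
T(E, F) = √42 (T(E, F) = √(5 + 37) = √42)
15695 - T(y, u(11)) = 15695 - √42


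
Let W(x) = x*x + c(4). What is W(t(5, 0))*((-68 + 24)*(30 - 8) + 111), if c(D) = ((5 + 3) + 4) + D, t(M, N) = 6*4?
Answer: -507344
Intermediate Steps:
t(M, N) = 24
c(D) = 12 + D (c(D) = (8 + 4) + D = 12 + D)
W(x) = 16 + x² (W(x) = x*x + (12 + 4) = x² + 16 = 16 + x²)
W(t(5, 0))*((-68 + 24)*(30 - 8) + 111) = (16 + 24²)*((-68 + 24)*(30 - 8) + 111) = (16 + 576)*(-44*22 + 111) = 592*(-968 + 111) = 592*(-857) = -507344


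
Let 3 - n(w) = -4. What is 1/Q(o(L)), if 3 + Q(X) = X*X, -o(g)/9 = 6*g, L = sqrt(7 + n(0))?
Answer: 1/40821 ≈ 2.4497e-5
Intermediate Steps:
n(w) = 7 (n(w) = 3 - 1*(-4) = 3 + 4 = 7)
L = sqrt(14) (L = sqrt(7 + 7) = sqrt(14) ≈ 3.7417)
o(g) = -54*g
Q(X) = -3 + X**2 (Q(X) = -3 + X*X = -3 + X**2)
1/Q(o(L)) = 1/(-3 + (-54*sqrt(14))**2) = 1/(-3 + 40824) = 1/40821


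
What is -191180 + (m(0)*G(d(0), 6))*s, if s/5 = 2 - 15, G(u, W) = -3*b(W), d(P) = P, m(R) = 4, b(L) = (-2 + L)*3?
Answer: -181820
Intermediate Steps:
b(L) = -6 + 3*L
G(u, W) = 18 - 9*W (G(u, W) = -3*(-6 + 3*W) = 18 - 9*W)
s = -65 (s = 5*(2 - 15) = 5*(-13) = -65)
-191180 + (m(0)*G(d(0), 6))*s = -191180 + (4*(18 - 9*6))*(-65) = -191180 + (4*(18 - 54))*(-65) = -191180 + (4*(-36))*(-65) = -191180 - 144*(-65) = -191180 + 9360 = -181820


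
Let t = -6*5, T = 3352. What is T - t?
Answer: 3382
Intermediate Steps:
t = -30
T - t = 3352 - 1*(-30) = 3352 + 30 = 3382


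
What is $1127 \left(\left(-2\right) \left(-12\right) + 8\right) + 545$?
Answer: $36609$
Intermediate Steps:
$1127 \left(\left(-2\right) \left(-12\right) + 8\right) + 545 = 1127 \left(24 + 8\right) + 545 = 1127 \cdot 32 + 545 = 36064 + 545 = 36609$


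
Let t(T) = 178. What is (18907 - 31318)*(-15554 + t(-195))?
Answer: 190831536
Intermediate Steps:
(18907 - 31318)*(-15554 + t(-195)) = (18907 - 31318)*(-15554 + 178) = -12411*(-15376) = 190831536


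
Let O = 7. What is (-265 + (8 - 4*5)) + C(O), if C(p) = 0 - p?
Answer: -284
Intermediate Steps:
C(p) = -p
(-265 + (8 - 4*5)) + C(O) = (-265 + (8 - 4*5)) - 1*7 = (-265 + (8 - 20)) - 7 = (-265 - 12) - 7 = -277 - 7 = -284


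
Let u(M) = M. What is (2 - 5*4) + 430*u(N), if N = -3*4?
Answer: -5178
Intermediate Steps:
N = -12
(2 - 5*4) + 430*u(N) = (2 - 5*4) + 430*(-12) = (2 - 20) - 5160 = -18 - 5160 = -5178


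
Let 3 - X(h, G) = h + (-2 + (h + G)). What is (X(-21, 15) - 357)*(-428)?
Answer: 139100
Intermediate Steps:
X(h, G) = 5 - G - 2*h (X(h, G) = 3 - (h + (-2 + (h + G))) = 3 - (h + (-2 + (G + h))) = 3 - (h + (-2 + G + h)) = 3 - (-2 + G + 2*h) = 3 + (2 - G - 2*h) = 5 - G - 2*h)
(X(-21, 15) - 357)*(-428) = ((5 - 1*15 - 2*(-21)) - 357)*(-428) = ((5 - 15 + 42) - 357)*(-428) = (32 - 357)*(-428) = -325*(-428) = 139100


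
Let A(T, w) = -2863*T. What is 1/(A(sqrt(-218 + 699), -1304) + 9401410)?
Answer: 9401410/88382567342211 + 2863*sqrt(481)/88382567342211 ≈ 1.0708e-7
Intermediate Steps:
1/(A(sqrt(-218 + 699), -1304) + 9401410) = 1/(-2863*sqrt(-218 + 699) + 9401410) = 1/(-2863*sqrt(481) + 9401410) = 1/(9401410 - 2863*sqrt(481))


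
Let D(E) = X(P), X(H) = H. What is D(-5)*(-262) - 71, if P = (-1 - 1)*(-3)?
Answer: -1643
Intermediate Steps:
P = 6 (P = -2*(-3) = 6)
D(E) = 6
D(-5)*(-262) - 71 = 6*(-262) - 71 = -1572 - 71 = -1643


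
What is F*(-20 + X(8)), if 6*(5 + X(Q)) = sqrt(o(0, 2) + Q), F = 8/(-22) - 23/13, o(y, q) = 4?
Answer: 7625/143 - 305*sqrt(3)/429 ≈ 52.090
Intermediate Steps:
F = -305/143 (F = 8*(-1/22) - 23*1/13 = -4/11 - 23/13 = -305/143 ≈ -2.1329)
X(Q) = -5 + sqrt(4 + Q)/6
F*(-20 + X(8)) = -305*(-20 + (-5 + sqrt(4 + 8)/6))/143 = -305*(-20 + (-5 + sqrt(12)/6))/143 = -305*(-20 + (-5 + (2*sqrt(3))/6))/143 = -305*(-20 + (-5 + sqrt(3)/3))/143 = -305*(-25 + sqrt(3)/3)/143 = 7625/143 - 305*sqrt(3)/429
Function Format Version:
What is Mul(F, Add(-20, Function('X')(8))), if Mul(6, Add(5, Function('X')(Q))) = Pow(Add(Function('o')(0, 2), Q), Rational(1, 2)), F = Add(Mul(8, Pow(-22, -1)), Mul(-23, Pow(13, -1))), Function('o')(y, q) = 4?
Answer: Add(Rational(7625, 143), Mul(Rational(-305, 429), Pow(3, Rational(1, 2)))) ≈ 52.090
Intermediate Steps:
F = Rational(-305, 143) (F = Add(Mul(8, Rational(-1, 22)), Mul(-23, Rational(1, 13))) = Add(Rational(-4, 11), Rational(-23, 13)) = Rational(-305, 143) ≈ -2.1329)
Function('X')(Q) = Add(-5, Mul(Rational(1, 6), Pow(Add(4, Q), Rational(1, 2))))
Mul(F, Add(-20, Function('X')(8))) = Mul(Rational(-305, 143), Add(-20, Add(-5, Mul(Rational(1, 6), Pow(Add(4, 8), Rational(1, 2)))))) = Mul(Rational(-305, 143), Add(-20, Add(-5, Mul(Rational(1, 6), Pow(12, Rational(1, 2)))))) = Mul(Rational(-305, 143), Add(-20, Add(-5, Mul(Rational(1, 6), Mul(2, Pow(3, Rational(1, 2))))))) = Mul(Rational(-305, 143), Add(-20, Add(-5, Mul(Rational(1, 3), Pow(3, Rational(1, 2)))))) = Mul(Rational(-305, 143), Add(-25, Mul(Rational(1, 3), Pow(3, Rational(1, 2))))) = Add(Rational(7625, 143), Mul(Rational(-305, 429), Pow(3, Rational(1, 2))))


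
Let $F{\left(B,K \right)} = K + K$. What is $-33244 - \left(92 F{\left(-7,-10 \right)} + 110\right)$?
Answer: $-31514$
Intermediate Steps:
$F{\left(B,K \right)} = 2 K$
$-33244 - \left(92 F{\left(-7,-10 \right)} + 110\right) = -33244 - \left(92 \cdot 2 \left(-10\right) + 110\right) = -33244 - \left(92 \left(-20\right) + 110\right) = -33244 - \left(-1840 + 110\right) = -33244 - -1730 = -33244 + 1730 = -31514$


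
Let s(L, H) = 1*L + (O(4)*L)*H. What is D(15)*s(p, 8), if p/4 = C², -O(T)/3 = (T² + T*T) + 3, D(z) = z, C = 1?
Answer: -50340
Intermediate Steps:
O(T) = -9 - 6*T² (O(T) = -3*((T² + T*T) + 3) = -3*((T² + T²) + 3) = -3*(2*T² + 3) = -3*(3 + 2*T²) = -9 - 6*T²)
p = 4 (p = 4*1² = 4*1 = 4)
s(L, H) = L - 105*H*L (s(L, H) = 1*L + ((-9 - 6*4²)*L)*H = L + ((-9 - 6*16)*L)*H = L + ((-9 - 96)*L)*H = L + (-105*L)*H = L - 105*H*L)
D(15)*s(p, 8) = 15*(4*(1 - 105*8)) = 15*(4*(1 - 840)) = 15*(4*(-839)) = 15*(-3356) = -50340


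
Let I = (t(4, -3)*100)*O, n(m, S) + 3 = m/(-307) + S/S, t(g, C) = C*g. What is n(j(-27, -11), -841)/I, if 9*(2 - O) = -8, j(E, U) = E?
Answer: 1761/3192800 ≈ 0.00055155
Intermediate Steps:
O = 26/9 (O = 2 - ⅑*(-8) = 2 + 8/9 = 26/9 ≈ 2.8889)
n(m, S) = -2 - m/307 (n(m, S) = -3 + (m/(-307) + S/S) = -3 + (m*(-1/307) + 1) = -3 + (-m/307 + 1) = -3 + (1 - m/307) = -2 - m/307)
I = -10400/3 (I = (-3*4*100)*(26/9) = -12*100*(26/9) = -1200*26/9 = -10400/3 ≈ -3466.7)
n(j(-27, -11), -841)/I = (-2 - 1/307*(-27))/(-10400/3) = (-2 + 27/307)*(-3/10400) = -587/307*(-3/10400) = 1761/3192800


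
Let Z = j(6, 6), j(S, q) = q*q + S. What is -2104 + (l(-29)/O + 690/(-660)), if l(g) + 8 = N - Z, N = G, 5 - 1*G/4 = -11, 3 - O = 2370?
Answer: -109618445/52074 ≈ -2105.1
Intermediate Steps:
O = -2367 (O = 3 - 1*2370 = 3 - 2370 = -2367)
G = 64 (G = 20 - 4*(-11) = 20 + 44 = 64)
j(S, q) = S + q² (j(S, q) = q² + S = S + q²)
Z = 42 (Z = 6 + 6² = 6 + 36 = 42)
N = 64
l(g) = 14 (l(g) = -8 + (64 - 1*42) = -8 + (64 - 42) = -8 + 22 = 14)
-2104 + (l(-29)/O + 690/(-660)) = -2104 + (14/(-2367) + 690/(-660)) = -2104 + (14*(-1/2367) + 690*(-1/660)) = -2104 + (-14/2367 - 23/22) = -2104 - 54749/52074 = -109618445/52074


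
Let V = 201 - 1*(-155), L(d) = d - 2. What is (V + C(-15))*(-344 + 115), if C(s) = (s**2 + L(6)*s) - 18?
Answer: -115187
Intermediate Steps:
L(d) = -2 + d
V = 356 (V = 201 + 155 = 356)
C(s) = -18 + s**2 + 4*s (C(s) = (s**2 + (-2 + 6)*s) - 18 = (s**2 + 4*s) - 18 = -18 + s**2 + 4*s)
(V + C(-15))*(-344 + 115) = (356 + (-18 + (-15)**2 + 4*(-15)))*(-344 + 115) = (356 + (-18 + 225 - 60))*(-229) = (356 + 147)*(-229) = 503*(-229) = -115187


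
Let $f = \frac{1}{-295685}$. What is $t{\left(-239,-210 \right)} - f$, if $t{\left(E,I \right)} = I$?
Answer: $- \frac{62093849}{295685} \approx -210.0$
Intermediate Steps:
$f = - \frac{1}{295685} \approx -3.382 \cdot 10^{-6}$
$t{\left(-239,-210 \right)} - f = -210 - - \frac{1}{295685} = -210 + \frac{1}{295685} = - \frac{62093849}{295685}$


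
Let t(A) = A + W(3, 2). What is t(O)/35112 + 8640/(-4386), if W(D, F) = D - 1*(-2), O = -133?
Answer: -6331856/3208359 ≈ -1.9735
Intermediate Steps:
W(D, F) = 2 + D (W(D, F) = D + 2 = 2 + D)
t(A) = 5 + A (t(A) = A + (2 + 3) = A + 5 = 5 + A)
t(O)/35112 + 8640/(-4386) = (5 - 133)/35112 + 8640/(-4386) = -128*1/35112 + 8640*(-1/4386) = -16/4389 - 1440/731 = -6331856/3208359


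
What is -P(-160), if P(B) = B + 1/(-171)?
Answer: 27361/171 ≈ 160.01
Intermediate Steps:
P(B) = -1/171 + B (P(B) = B - 1/171 = -1/171 + B)
-P(-160) = -(-1/171 - 160) = -1*(-27361/171) = 27361/171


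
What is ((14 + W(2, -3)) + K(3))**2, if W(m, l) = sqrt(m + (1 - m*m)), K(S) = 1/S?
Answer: 1840/9 + 86*I/3 ≈ 204.44 + 28.667*I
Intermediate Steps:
K(S) = 1/S
W(m, l) = sqrt(1 + m - m**2) (W(m, l) = sqrt(m + (1 - m**2)) = sqrt(1 + m - m**2))
((14 + W(2, -3)) + K(3))**2 = ((14 + sqrt(1 + 2 - 1*2**2)) + 1/3)**2 = ((14 + sqrt(1 + 2 - 1*4)) + 1/3)**2 = ((14 + sqrt(1 + 2 - 4)) + 1/3)**2 = ((14 + sqrt(-1)) + 1/3)**2 = ((14 + I) + 1/3)**2 = (43/3 + I)**2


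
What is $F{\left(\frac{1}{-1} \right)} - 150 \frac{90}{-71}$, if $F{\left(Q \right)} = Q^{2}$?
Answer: $\frac{13571}{71} \approx 191.14$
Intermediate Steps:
$F{\left(\frac{1}{-1} \right)} - 150 \frac{90}{-71} = \left(\frac{1}{-1}\right)^{2} - 150 \frac{90}{-71} = \left(-1\right)^{2} - 150 \cdot 90 \left(- \frac{1}{71}\right) = 1 - - \frac{13500}{71} = 1 + \frac{13500}{71} = \frac{13571}{71}$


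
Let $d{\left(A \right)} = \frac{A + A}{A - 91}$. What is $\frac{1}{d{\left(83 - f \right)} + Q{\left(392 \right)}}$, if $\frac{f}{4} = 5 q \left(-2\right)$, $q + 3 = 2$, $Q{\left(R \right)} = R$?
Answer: $\frac{24}{9365} \approx 0.0025627$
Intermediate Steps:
$q = -1$ ($q = -3 + 2 = -1$)
$f = 40$ ($f = 4 \cdot 5 \left(-1\right) \left(-2\right) = 4 \left(\left(-5\right) \left(-2\right)\right) = 4 \cdot 10 = 40$)
$d{\left(A \right)} = \frac{2 A}{-91 + A}$
$\frac{1}{d{\left(83 - f \right)} + Q{\left(392 \right)}} = \frac{1}{\frac{2 \left(83 - 40\right)}{-91 + \left(83 - 40\right)} + 392} = \frac{1}{2 \cdot 43 \frac{1}{-91 + 43} + 392} = \frac{1}{2 \cdot 43 \frac{1}{-48} + 392} = \frac{1}{2 \cdot 43 \left(- \frac{1}{48}\right) + 392} = \frac{1}{- \frac{43}{24} + 392} = \frac{1}{\frac{9365}{24}} = \frac{24}{9365}$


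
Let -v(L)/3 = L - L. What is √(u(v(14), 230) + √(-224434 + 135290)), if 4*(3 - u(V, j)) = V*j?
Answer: √(3 + 2*I*√22286) ≈ 12.28 + 12.157*I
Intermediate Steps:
v(L) = 0 (v(L) = -3*(L - L) = -3*0 = 0)
u(V, j) = 3 - V*j/4
√(u(v(14), 230) + √(-224434 + 135290)) = √((3 - ¼*0*230) + √(-224434 + 135290)) = √((3 + 0) + √(-89144)) = √(3 + 2*I*√22286)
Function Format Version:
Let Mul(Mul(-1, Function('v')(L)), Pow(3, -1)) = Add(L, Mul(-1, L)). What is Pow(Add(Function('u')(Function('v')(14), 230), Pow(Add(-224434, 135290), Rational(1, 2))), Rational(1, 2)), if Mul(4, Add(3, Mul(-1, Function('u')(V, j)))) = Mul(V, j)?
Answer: Pow(Add(3, Mul(2, I, Pow(22286, Rational(1, 2)))), Rational(1, 2)) ≈ Add(12.280, Mul(12.157, I))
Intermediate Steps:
Function('v')(L) = 0 (Function('v')(L) = Mul(-3, Add(L, Mul(-1, L))) = Mul(-3, 0) = 0)
Function('u')(V, j) = Add(3, Mul(Rational(-1, 4), V, j)) (Function('u')(V, j) = Add(3, Mul(Rational(-1, 4), Mul(V, j))) = Add(3, Mul(Rational(-1, 4), V, j)))
Pow(Add(Function('u')(Function('v')(14), 230), Pow(Add(-224434, 135290), Rational(1, 2))), Rational(1, 2)) = Pow(Add(Add(3, Mul(Rational(-1, 4), 0, 230)), Pow(Add(-224434, 135290), Rational(1, 2))), Rational(1, 2)) = Pow(Add(Add(3, 0), Pow(-89144, Rational(1, 2))), Rational(1, 2)) = Pow(Add(3, Mul(2, I, Pow(22286, Rational(1, 2)))), Rational(1, 2))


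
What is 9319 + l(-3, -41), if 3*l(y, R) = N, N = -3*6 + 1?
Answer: 27940/3 ≈ 9313.3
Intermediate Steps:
N = -17 (N = -18 + 1 = -17)
l(y, R) = -17/3 (l(y, R) = (⅓)*(-17) = -17/3)
9319 + l(-3, -41) = 9319 - 17/3 = 27940/3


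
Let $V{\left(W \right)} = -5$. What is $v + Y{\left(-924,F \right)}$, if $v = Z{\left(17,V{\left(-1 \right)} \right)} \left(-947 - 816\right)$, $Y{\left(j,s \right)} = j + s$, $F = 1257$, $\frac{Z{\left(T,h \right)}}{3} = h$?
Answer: $26778$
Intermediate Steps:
$Z{\left(T,h \right)} = 3 h$
$v = 26445$ ($v = 3 \left(-5\right) \left(-947 - 816\right) = \left(-15\right) \left(-1763\right) = 26445$)
$v + Y{\left(-924,F \right)} = 26445 + \left(-924 + 1257\right) = 26445 + 333 = 26778$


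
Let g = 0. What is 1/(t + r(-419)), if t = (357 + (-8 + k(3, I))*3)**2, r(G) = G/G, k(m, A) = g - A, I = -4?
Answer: 1/119026 ≈ 8.4015e-6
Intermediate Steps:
k(m, A) = -A (k(m, A) = 0 - A = -A)
r(G) = 1
t = 119025 (t = (357 + (-8 - 1*(-4))*3)**2 = (357 + (-8 + 4)*3)**2 = (357 - 4*3)**2 = (357 - 12)**2 = 345**2 = 119025)
1/(t + r(-419)) = 1/(119025 + 1) = 1/119026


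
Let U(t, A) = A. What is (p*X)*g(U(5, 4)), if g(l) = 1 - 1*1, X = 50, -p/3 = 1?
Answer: 0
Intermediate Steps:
p = -3 (p = -3*1 = -3)
g(l) = 0 (g(l) = 1 - 1 = 0)
(p*X)*g(U(5, 4)) = -3*50*0 = -150*0 = 0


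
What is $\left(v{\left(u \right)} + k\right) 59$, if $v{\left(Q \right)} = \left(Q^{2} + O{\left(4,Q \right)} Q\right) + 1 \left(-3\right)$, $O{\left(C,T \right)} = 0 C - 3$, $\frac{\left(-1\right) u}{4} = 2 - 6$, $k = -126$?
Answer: $4661$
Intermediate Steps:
$u = 16$ ($u = - 4 \left(2 - 6\right) = \left(-4\right) \left(-4\right) = 16$)
$O{\left(C,T \right)} = -3$ ($O{\left(C,T \right)} = 0 - 3 = -3$)
$v{\left(Q \right)} = -3 + Q^{2} - 3 Q$ ($v{\left(Q \right)} = \left(Q^{2} - 3 Q\right) + 1 \left(-3\right) = \left(Q^{2} - 3 Q\right) - 3 = -3 + Q^{2} - 3 Q$)
$\left(v{\left(u \right)} + k\right) 59 = \left(\left(-3 + 16^{2} - 48\right) - 126\right) 59 = \left(\left(-3 + 256 - 48\right) - 126\right) 59 = \left(205 - 126\right) 59 = 79 \cdot 59 = 4661$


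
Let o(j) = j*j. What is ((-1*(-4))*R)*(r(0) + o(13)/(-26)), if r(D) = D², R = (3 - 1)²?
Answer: -104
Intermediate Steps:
R = 4 (R = 2² = 4)
o(j) = j²
((-1*(-4))*R)*(r(0) + o(13)/(-26)) = (-1*(-4)*4)*(0² + 13²/(-26)) = (4*4)*(0 + 169*(-1/26)) = 16*(0 - 13/2) = 16*(-13/2) = -104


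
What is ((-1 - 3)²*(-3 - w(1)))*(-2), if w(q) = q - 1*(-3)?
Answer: 224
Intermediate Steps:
w(q) = 3 + q (w(q) = q + 3 = 3 + q)
((-1 - 3)²*(-3 - w(1)))*(-2) = ((-1 - 3)²*(-3 - (3 + 1)))*(-2) = ((-4)²*(-3 - 1*4))*(-2) = (16*(-3 - 4))*(-2) = (16*(-7))*(-2) = -112*(-2) = 224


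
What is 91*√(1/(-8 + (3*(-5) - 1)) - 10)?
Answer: 91*I*√1446/12 ≈ 288.37*I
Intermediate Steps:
91*√(1/(-8 + (3*(-5) - 1)) - 10) = 91*√(1/(-8 + (-15 - 1)) - 10) = 91*√(1/(-8 - 16) - 10) = 91*√(1/(-24) - 10) = 91*√(-1/24 - 10) = 91*√(-241/24) = 91*(I*√1446/12) = 91*I*√1446/12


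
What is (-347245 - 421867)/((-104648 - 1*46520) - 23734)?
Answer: 384556/87451 ≈ 4.3974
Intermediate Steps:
(-347245 - 421867)/((-104648 - 1*46520) - 23734) = -769112/((-104648 - 46520) - 23734) = -769112/(-151168 - 23734) = -769112/(-174902) = -769112*(-1/174902) = 384556/87451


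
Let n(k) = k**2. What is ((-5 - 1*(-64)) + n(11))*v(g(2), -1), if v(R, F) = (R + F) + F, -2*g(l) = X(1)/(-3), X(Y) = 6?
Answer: -180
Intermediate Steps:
g(l) = 1 (g(l) = -3/(-3) = -3*(-1)/3 = -1/2*(-2) = 1)
v(R, F) = R + 2*F (v(R, F) = (F + R) + F = R + 2*F)
((-5 - 1*(-64)) + n(11))*v(g(2), -1) = ((-5 - 1*(-64)) + 11**2)*(1 + 2*(-1)) = ((-5 + 64) + 121)*(1 - 2) = (59 + 121)*(-1) = 180*(-1) = -180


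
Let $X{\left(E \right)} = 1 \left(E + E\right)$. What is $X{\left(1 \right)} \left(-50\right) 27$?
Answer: $-2700$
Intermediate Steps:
$X{\left(E \right)} = 2 E$ ($X{\left(E \right)} = 1 \cdot 2 E = 2 E$)
$X{\left(1 \right)} \left(-50\right) 27 = 2 \cdot 1 \left(-50\right) 27 = 2 \left(-50\right) 27 = \left(-100\right) 27 = -2700$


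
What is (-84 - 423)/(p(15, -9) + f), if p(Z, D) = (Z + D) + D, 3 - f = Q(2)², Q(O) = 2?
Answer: 507/4 ≈ 126.75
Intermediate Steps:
f = -1 (f = 3 - 1*2² = 3 - 1*4 = 3 - 4 = -1)
p(Z, D) = Z + 2*D (p(Z, D) = (D + Z) + D = Z + 2*D)
(-84 - 423)/(p(15, -9) + f) = (-84 - 423)/((15 + 2*(-9)) - 1) = -507/((15 - 18) - 1) = -507/(-3 - 1) = -507/(-4) = -507*(-¼) = 507/4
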